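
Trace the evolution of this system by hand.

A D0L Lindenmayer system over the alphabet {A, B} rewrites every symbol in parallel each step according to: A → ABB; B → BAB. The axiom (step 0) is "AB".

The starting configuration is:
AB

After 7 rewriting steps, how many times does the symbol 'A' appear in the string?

1458

step 0: AB
step 1: ABBBAB
step 2: ABBBABBABBABABBBAB
step 3: ABBBABBABBABABBBABBABABBBABBABABBBABABBBABBABBABABBBAB
step 4: ABBBABBABBABABBBABBABABBBABBABABBBABABBBABBABBABABBBABBABA…BBABABBBABBABBABABBBABBABABBBABBABABBBABABBBABBABBABABBBAB  (len 162)
step 5: ABBBABBABBABABBBABBABABBBABBABABBBABABBBABBABBABABBBABBABA…BBABABBBABBABBABABBBABBABABBBABBABABBBABABBBABBABBABABBBAB  (len 486)
step 6: ABBBABBABBABABBBABBABABBBABBABABBBABABBBABBABBABABBBABBABA…BBABABBBABBABBABABBBABBABABBBABBABABBBABABBBABBABBABABBBAB  (len 1458)
step 7: ABBBABBABBABABBBABBABABBBABBABABBBABABBBABBABBABABBBABBABA…BBABABBBABBABBABABBBABBABABBBABBABABBBABABBBABBABBABABBBAB  (len 4374)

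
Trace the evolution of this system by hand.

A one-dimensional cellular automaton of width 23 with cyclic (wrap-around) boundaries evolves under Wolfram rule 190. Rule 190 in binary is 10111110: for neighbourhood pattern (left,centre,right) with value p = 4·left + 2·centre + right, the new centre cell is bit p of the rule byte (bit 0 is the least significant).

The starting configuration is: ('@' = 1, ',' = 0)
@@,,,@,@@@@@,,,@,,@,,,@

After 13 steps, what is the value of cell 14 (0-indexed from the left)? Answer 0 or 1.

0) @@,,,@,@@@@@,,,@,,@,,,@
1) @,@,@@@@@@@,@,@@@@@@,@@
2) ,@@@@@@@@@,@@@@@@@@,@@@
3) @@@@@@@@@,@@@@@@@@,@@@,
4) @@@@@@@@,@@@@@@@@,@@@,@
5) @@@@@@@,@@@@@@@@,@@@,@@
6) @@@@@@,@@@@@@@@,@@@,@@@
7) @@@@@,@@@@@@@@,@@@,@@@@
8) @@@@,@@@@@@@@,@@@,@@@@@
9) @@@,@@@@@@@@,@@@,@@@@@@
10) @@,@@@@@@@@,@@@,@@@@@@@
11) @,@@@@@@@@,@@@,@@@@@@@@
12) ,@@@@@@@@,@@@,@@@@@@@@@
13) @@@@@@@@,@@@,@@@@@@@@@,

1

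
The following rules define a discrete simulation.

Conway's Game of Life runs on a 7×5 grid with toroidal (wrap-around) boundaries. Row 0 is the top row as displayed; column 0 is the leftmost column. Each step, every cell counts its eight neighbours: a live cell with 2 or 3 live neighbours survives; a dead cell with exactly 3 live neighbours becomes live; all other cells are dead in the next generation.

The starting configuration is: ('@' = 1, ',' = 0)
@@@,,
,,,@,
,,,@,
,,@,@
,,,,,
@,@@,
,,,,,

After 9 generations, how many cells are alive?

10

gen 0: @@@,,
,,,@,
,,,@,
,,@,@
,,,,,
@,@@,
,,,,,
gen 1: ,@@,,
,@,@@
,,@@@
,,,@,
,@@,@
,,,,,
@,,@@
gen 2: ,@,,,
,@,,@
@,,,,
@@,,,
,,@@,
,@@,,
@@@@@
gen 3: ,,,,,
,@,,,
,,,,@
@@@,@
@,,@,
,,,,,
,,,@@
gen 4: ,,,,,
,,,,,
,,@@@
,@@,,
@,@@,
,,,@,
,,,,,
gen 5: ,,,,,
,,,@,
,@@@,
@,,,,
,,,@@
,,@@@
,,,,,
gen 6: ,,,,,
,,,@,
,@@@@
@@,,,
@,@,,
,,@,@
,,,@,
gen 7: ,,,,,
,,,@@
,@,@@
,,,,,
@,@@@
,@@,@
,,,@,
gen 8: ,,,@@
@,@@@
@,@@@
,@,,,
@,@,@
,@,,,
,,@@,
gen 9: @@,,,
,,,,,
,,,,,
,,,,,
@,@,,
@@,,@
,,@@@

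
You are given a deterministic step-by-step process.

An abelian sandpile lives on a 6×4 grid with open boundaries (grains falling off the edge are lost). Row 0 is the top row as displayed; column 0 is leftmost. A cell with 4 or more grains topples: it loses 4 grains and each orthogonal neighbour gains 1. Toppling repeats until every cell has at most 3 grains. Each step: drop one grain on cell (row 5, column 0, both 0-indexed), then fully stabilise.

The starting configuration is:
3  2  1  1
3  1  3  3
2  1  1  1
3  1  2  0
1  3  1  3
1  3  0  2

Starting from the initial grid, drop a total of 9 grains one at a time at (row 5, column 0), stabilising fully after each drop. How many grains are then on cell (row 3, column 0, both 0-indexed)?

0

t=0: 3  2  1  1
3  1  3  3
2  1  1  1
3  1  2  0
1  3  1  3
1  3  0  2
t=1: 3  2  1  1
3  1  3  3
2  1  1  1
3  1  2  0
1  3  1  3
2  3  0  2
t=2: 3  2  1  1
3  1  3  3
2  1  1  1
3  1  2  0
1  3  1  3
3  3  0  2
t=3: 3  2  1  1
3  1  3  3
2  1  1  1
3  2  2  0
3  0  2  3
1  1  1  2
t=4: 3  2  1  1
3  1  3  3
2  1  1  1
3  2  2  0
3  0  2  3
2  1  1  2
t=5: 3  2  1  1
3  1  3  3
2  1  1  1
3  2  2  0
3  0  2  3
3  1  1  2
t=6: 3  2  1  1
3  1  3  3
3  1  1  1
0  3  2  0
1  1  2  3
1  2  1  2
t=7: 3  2  1  1
3  1  3  3
3  1  1  1
0  3  2  0
1  1  2  3
2  2  1  2
t=8: 3  2  1  1
3  1  3  3
3  1  1  1
0  3  2  0
1  1  2  3
3  2  1  2
t=9: 3  2  1  1
3  1  3  3
3  1  1  1
0  3  2  0
2  1  2  3
0  3  1  2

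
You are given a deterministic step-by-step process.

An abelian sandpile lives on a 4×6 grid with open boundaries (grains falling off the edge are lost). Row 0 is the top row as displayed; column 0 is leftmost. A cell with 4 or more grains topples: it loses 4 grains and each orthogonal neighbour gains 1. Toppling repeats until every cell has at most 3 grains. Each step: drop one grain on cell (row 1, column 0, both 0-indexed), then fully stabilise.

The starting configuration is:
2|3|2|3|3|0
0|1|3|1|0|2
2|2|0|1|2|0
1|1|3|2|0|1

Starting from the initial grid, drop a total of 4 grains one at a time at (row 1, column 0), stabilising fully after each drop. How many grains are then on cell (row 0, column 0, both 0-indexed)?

[0] 2|3|2|3|3|0
0|1|3|1|0|2
2|2|0|1|2|0
1|1|3|2|0|1
[1] 2|3|2|3|3|0
1|1|3|1|0|2
2|2|0|1|2|0
1|1|3|2|0|1
[2] 2|3|2|3|3|0
2|1|3|1|0|2
2|2|0|1|2|0
1|1|3|2|0|1
[3] 2|3|2|3|3|0
3|1|3|1|0|2
2|2|0|1|2|0
1|1|3|2|0|1
[4] 3|3|2|3|3|0
0|2|3|1|0|2
3|2|0|1|2|0
1|1|3|2|0|1

3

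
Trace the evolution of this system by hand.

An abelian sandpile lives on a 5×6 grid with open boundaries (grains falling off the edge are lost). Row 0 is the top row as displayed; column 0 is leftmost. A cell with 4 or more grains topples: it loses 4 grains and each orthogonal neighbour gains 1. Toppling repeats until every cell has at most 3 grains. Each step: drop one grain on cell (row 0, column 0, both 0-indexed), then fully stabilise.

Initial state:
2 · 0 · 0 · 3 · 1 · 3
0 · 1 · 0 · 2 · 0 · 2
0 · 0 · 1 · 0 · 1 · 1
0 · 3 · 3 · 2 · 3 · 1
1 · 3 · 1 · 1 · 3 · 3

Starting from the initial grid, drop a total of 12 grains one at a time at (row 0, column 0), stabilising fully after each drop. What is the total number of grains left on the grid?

47

0) 2 · 0 · 0 · 3 · 1 · 3
0 · 1 · 0 · 2 · 0 · 2
0 · 0 · 1 · 0 · 1 · 1
0 · 3 · 3 · 2 · 3 · 1
1 · 3 · 1 · 1 · 3 · 3
1) 3 · 0 · 0 · 3 · 1 · 3
0 · 1 · 0 · 2 · 0 · 2
0 · 0 · 1 · 0 · 1 · 1
0 · 3 · 3 · 2 · 3 · 1
1 · 3 · 1 · 1 · 3 · 3
2) 0 · 1 · 0 · 3 · 1 · 3
1 · 1 · 0 · 2 · 0 · 2
0 · 0 · 1 · 0 · 1 · 1
0 · 3 · 3 · 2 · 3 · 1
1 · 3 · 1 · 1 · 3 · 3
3) 1 · 1 · 0 · 3 · 1 · 3
1 · 1 · 0 · 2 · 0 · 2
0 · 0 · 1 · 0 · 1 · 1
0 · 3 · 3 · 2 · 3 · 1
1 · 3 · 1 · 1 · 3 · 3
4) 2 · 1 · 0 · 3 · 1 · 3
1 · 1 · 0 · 2 · 0 · 2
0 · 0 · 1 · 0 · 1 · 1
0 · 3 · 3 · 2 · 3 · 1
1 · 3 · 1 · 1 · 3 · 3
5) 3 · 1 · 0 · 3 · 1 · 3
1 · 1 · 0 · 2 · 0 · 2
0 · 0 · 1 · 0 · 1 · 1
0 · 3 · 3 · 2 · 3 · 1
1 · 3 · 1 · 1 · 3 · 3
6) 0 · 2 · 0 · 3 · 1 · 3
2 · 1 · 0 · 2 · 0 · 2
0 · 0 · 1 · 0 · 1 · 1
0 · 3 · 3 · 2 · 3 · 1
1 · 3 · 1 · 1 · 3 · 3
7) 1 · 2 · 0 · 3 · 1 · 3
2 · 1 · 0 · 2 · 0 · 2
0 · 0 · 1 · 0 · 1 · 1
0 · 3 · 3 · 2 · 3 · 1
1 · 3 · 1 · 1 · 3 · 3
8) 2 · 2 · 0 · 3 · 1 · 3
2 · 1 · 0 · 2 · 0 · 2
0 · 0 · 1 · 0 · 1 · 1
0 · 3 · 3 · 2 · 3 · 1
1 · 3 · 1 · 1 · 3 · 3
9) 3 · 2 · 0 · 3 · 1 · 3
2 · 1 · 0 · 2 · 0 · 2
0 · 0 · 1 · 0 · 1 · 1
0 · 3 · 3 · 2 · 3 · 1
1 · 3 · 1 · 1 · 3 · 3
10) 0 · 3 · 0 · 3 · 1 · 3
3 · 1 · 0 · 2 · 0 · 2
0 · 0 · 1 · 0 · 1 · 1
0 · 3 · 3 · 2 · 3 · 1
1 · 3 · 1 · 1 · 3 · 3
11) 1 · 3 · 0 · 3 · 1 · 3
3 · 1 · 0 · 2 · 0 · 2
0 · 0 · 1 · 0 · 1 · 1
0 · 3 · 3 · 2 · 3 · 1
1 · 3 · 1 · 1 · 3 · 3
12) 2 · 3 · 0 · 3 · 1 · 3
3 · 1 · 0 · 2 · 0 · 2
0 · 0 · 1 · 0 · 1 · 1
0 · 3 · 3 · 2 · 3 · 1
1 · 3 · 1 · 1 · 3 · 3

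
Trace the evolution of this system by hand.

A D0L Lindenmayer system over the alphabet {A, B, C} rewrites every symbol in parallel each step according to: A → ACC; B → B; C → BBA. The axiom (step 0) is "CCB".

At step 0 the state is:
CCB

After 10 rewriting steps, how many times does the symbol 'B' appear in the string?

1365

step 0: CCB
step 1: BBABBAB
step 2: BBACCBBACCB
step 3: BBACCBBABBABBACCBBABBAB
step 4: BBACCBBABBABBACCBBACCBBACCBBABBABBACCBBACCB
step 5: BBACCBBABBABBACCBBACCBBACCBBABBABBACCBBABBABBACCBBABBABBACCBBACCBBACCBBABBABBACCBBABBAB
step 6: BBACCBBABBABBACCBBACCBBACCBBABBABBACCBBABBABBACCBBABBABBAC…ABBABBACCBBABBABBACCBBABBABBACCBBACCBBACCBBABBABBACCBBACCB  (len 171)
step 7: BBACCBBABBABBACCBBACCBBACCBBABBABBACCBBABBABBACCBBABBABBAC…BBABBACCBBABBABBACCBBABBABBACCBBACCBBACCBBABBABBACCBBABBAB  (len 343)
step 8: BBACCBBABBABBACCBBACCBBACCBBABBABBACCBBABBABBACCBBABBABBAC…ABBABBACCBBABBABBACCBBABBABBACCBBACCBBACCBBABBABBACCBBACCB  (len 683)
step 9: BBACCBBABBABBACCBBACCBBACCBBABBABBACCBBABBABBACCBBABBABBAC…BBABBACCBBABBABBACCBBABBABBACCBBACCBBACCBBABBABBACCBBABBAB  (len 1367)
step 10: BBACCBBABBABBACCBBACCBBACCBBABBABBACCBBABBABBACCBBABBABBAC…ABBABBACCBBABBABBACCBBABBABBACCBBACCBBACCBBABBABBACCBBACCB  (len 2731)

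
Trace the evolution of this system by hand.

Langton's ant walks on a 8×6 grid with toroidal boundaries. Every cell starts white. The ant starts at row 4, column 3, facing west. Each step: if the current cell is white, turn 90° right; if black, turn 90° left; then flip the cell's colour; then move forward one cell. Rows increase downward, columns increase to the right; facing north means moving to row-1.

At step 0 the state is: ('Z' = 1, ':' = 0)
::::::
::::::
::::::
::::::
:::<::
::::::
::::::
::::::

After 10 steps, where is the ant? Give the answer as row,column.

5,4

k=0  ::::::
::::::
::::::
::::::
:::<::
::::::
::::::
::::::
k=1  ::::::
::::::
::::::
:::^::
:::Z::
::::::
::::::
::::::
k=2  ::::::
::::::
::::::
:::Z>:
:::Z::
::::::
::::::
::::::
k=3  ::::::
::::::
::::::
:::ZZ:
:::Zv:
::::::
::::::
::::::
k=4  ::::::
::::::
::::::
:::ZZ:
:::<Z:
::::::
::::::
::::::
k=5  ::::::
::::::
::::::
:::ZZ:
::::Z:
:::v::
::::::
::::::
k=6  ::::::
::::::
::::::
:::ZZ:
::::Z:
::<Z::
::::::
::::::
k=7  ::::::
::::::
::::::
:::ZZ:
::^:Z:
::ZZ::
::::::
::::::
k=8  ::::::
::::::
::::::
:::ZZ:
::Z>Z:
::ZZ::
::::::
::::::
k=9  ::::::
::::::
::::::
:::ZZ:
::ZZZ:
::Zv::
::::::
::::::
k=10  ::::::
::::::
::::::
:::ZZ:
::ZZZ:
::Z:>:
::::::
::::::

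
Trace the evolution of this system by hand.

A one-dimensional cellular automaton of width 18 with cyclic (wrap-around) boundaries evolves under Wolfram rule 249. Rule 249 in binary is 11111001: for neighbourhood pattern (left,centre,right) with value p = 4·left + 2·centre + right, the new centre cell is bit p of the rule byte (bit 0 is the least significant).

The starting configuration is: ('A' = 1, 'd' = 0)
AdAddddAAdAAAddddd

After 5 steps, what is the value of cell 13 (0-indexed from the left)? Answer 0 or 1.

1

k=0  AdAddddAAdAAAddddd
k=1  dAdAAAdAAAAAAAAAAd
k=2  ddAAAAAAAAAAAAAAAA
k=3  AdAAAAAAAAAAAAAAAA
k=4  AAAAAAAAAAAAAAAAAA
k=5  AAAAAAAAAAAAAAAAAA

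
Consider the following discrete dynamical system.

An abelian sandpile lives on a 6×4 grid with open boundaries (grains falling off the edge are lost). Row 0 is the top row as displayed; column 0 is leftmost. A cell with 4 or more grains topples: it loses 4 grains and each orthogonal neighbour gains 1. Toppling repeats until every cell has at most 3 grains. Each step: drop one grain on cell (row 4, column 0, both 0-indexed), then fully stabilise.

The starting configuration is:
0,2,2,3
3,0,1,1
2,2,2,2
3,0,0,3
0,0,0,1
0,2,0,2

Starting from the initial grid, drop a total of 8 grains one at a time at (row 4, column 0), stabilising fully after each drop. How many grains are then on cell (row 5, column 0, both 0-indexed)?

2

0) 0,2,2,3
3,0,1,1
2,2,2,2
3,0,0,3
0,0,0,1
0,2,0,2
1) 0,2,2,3
3,0,1,1
2,2,2,2
3,0,0,3
1,0,0,1
0,2,0,2
2) 0,2,2,3
3,0,1,1
2,2,2,2
3,0,0,3
2,0,0,1
0,2,0,2
3) 0,2,2,3
3,0,1,1
2,2,2,2
3,0,0,3
3,0,0,1
0,2,0,2
4) 0,2,2,3
3,0,1,1
3,2,2,2
0,1,0,3
1,1,0,1
1,2,0,2
5) 0,2,2,3
3,0,1,1
3,2,2,2
0,1,0,3
2,1,0,1
1,2,0,2
6) 0,2,2,3
3,0,1,1
3,2,2,2
0,1,0,3
3,1,0,1
1,2,0,2
7) 0,2,2,3
3,0,1,1
3,2,2,2
1,1,0,3
0,2,0,1
2,2,0,2
8) 0,2,2,3
3,0,1,1
3,2,2,2
1,1,0,3
1,2,0,1
2,2,0,2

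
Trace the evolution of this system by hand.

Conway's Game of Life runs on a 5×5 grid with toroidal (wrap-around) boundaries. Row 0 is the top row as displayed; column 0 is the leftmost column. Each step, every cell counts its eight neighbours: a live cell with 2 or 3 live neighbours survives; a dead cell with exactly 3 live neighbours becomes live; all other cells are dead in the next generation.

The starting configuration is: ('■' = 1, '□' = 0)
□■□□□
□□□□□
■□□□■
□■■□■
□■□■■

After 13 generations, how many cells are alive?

[0] □■□□□
□□□□□
■□□□■
□■■□■
□■□■■
[1] ■□■□□
■□□□□
■■□■■
□■■□□
□■□■■
[2] ■□■■□
□□■■□
□□□■■
□□□□□
□□□■■
[3] □■□□□
□■□□□
□□■■■
□□□□□
□□■■■
[4] ■■□■□
■■□■□
□□■■□
□□□□□
□□■■□
[5] ■□□■□
■□□■□
□■■■■
□□□□□
□■■■■
[6] ■□□□□
■□□□□
■■■■■
□□□□□
■■■■■
[7] □□■■□
□□■■□
■■■■■
□□□□□
■■■■■
[8] ■□□□□
■□□□□
■■□□■
□□□□□
■■□□■
[9] □□□□□
□□□□□
■■□□■
□□□□□
■■□□■
[10] ■□□□□
■□□□□
■□□□□
□□□□□
■□□□□
[11] ■■□□■
■■□□■
□□□□□
□□□□□
□□□□□
[12] □■□□■
□■□□■
■□□□□
□□□□□
■□□□□
[13] □■□□■
□■□□■
■□□□□
□□□□□
■□□□□

6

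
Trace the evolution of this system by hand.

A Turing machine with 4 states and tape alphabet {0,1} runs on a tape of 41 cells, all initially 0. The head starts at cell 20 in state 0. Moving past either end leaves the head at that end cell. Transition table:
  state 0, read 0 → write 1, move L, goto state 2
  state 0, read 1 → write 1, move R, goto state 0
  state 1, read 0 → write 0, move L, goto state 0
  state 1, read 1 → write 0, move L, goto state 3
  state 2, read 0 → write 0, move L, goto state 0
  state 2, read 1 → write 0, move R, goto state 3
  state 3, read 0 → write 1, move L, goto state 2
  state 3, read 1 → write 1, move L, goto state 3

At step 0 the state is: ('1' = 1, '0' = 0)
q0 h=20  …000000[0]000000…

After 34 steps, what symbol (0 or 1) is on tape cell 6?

gen 0: q0 h=20  …000000[0]000000…
gen 1: q2 h=19  …000000[0]100000…
gen 2: q0 h=18  …000000[0]010000…
gen 3: q2 h=17  …000000[0]101000…
gen 4: q0 h=16  …000000[0]010100…
gen 5: q2 h=15  …000000[0]101010…
gen 6: q0 h=14  …000000[0]010101…
gen 7: q2 h=13  …000000[0]101010…
gen 8: q0 h=12  …000000[0]010101…
gen 9: q2 h=11  …000000[0]101010…
gen 10: q0 h=10  …000000[0]010101…
gen 11: q2 h= 9  …000000[0]101010…
gen 12: q0 h= 8  …000000[0]010101…
gen 13: q2 h= 7  …000000[0]101010…
gen 14: q0 h= 6  |000000[0]010101…
gen 15: q2 h= 5  |00000[0]101010…
gen 16: q0 h= 4  |0000[0]010101…
gen 17: q2 h= 3  |000[0]101010…
gen 18: q0 h= 2  |00[0]010101…
gen 19: q2 h= 1  |0[0]101010…
gen 20: q0 h= 0  |[0]010101…
gen 21: q2 h= 0  |[1]010101…
gen 22: q3 h= 1  |0[0]101010…
gen 23: q2 h= 0  |[0]110101…
gen 24: q0 h= 0  |[0]110101…
gen 25: q2 h= 0  |[1]110101…
gen 26: q3 h= 1  |0[1]101010…
gen 27: q3 h= 0  |[0]110101…
gen 28: q2 h= 0  |[1]110101…
gen 29: q3 h= 1  |0[1]101010…
gen 30: q3 h= 0  |[0]110101…
gen 31: q2 h= 0  |[1]110101…
gen 32: q3 h= 1  |0[1]101010…
gen 33: q3 h= 0  |[0]110101…
gen 34: q2 h= 0  |[1]110101…

1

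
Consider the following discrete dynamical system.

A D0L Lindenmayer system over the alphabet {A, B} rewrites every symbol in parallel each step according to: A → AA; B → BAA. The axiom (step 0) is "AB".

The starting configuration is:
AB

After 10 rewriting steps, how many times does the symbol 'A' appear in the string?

3070

0) AB
1) AABAA
2) AAAABAAAAAA
3) AAAAAAAABAAAAAAAAAAAAAA
4) AAAAAAAAAAAAAAAABAAAAAAAAAAAAAAAAAAAAAAAAAAAAAA
5) AAAAAAAAAAAAAAAAAAAAAAAAAAAAAAAABAAAAAAAAAAAAAAAAAAAAAAAAAAAAAAAAAAAAAAAAAAAAAAAAAAAAAAAAAAAAAA
6) AAAAAAAAAAAAAAAAAAAAAAAAAAAAAAAAAAAAAAAAAAAAAAAAAAAAAAAAAA…AAAAAAAAAAAAAAAAAAAAAAAAAAAAAAAAAAAAAAAAAAAAAAAAAAAAAAAAAA  (len 191)
7) AAAAAAAAAAAAAAAAAAAAAAAAAAAAAAAAAAAAAAAAAAAAAAAAAAAAAAAAAA…AAAAAAAAAAAAAAAAAAAAAAAAAAAAAAAAAAAAAAAAAAAAAAAAAAAAAAAAAA  (len 383)
8) AAAAAAAAAAAAAAAAAAAAAAAAAAAAAAAAAAAAAAAAAAAAAAAAAAAAAAAAAA…AAAAAAAAAAAAAAAAAAAAAAAAAAAAAAAAAAAAAAAAAAAAAAAAAAAAAAAAAA  (len 767)
9) AAAAAAAAAAAAAAAAAAAAAAAAAAAAAAAAAAAAAAAAAAAAAAAAAAAAAAAAAA…AAAAAAAAAAAAAAAAAAAAAAAAAAAAAAAAAAAAAAAAAAAAAAAAAAAAAAAAAA  (len 1535)
10) AAAAAAAAAAAAAAAAAAAAAAAAAAAAAAAAAAAAAAAAAAAAAAAAAAAAAAAAAA…AAAAAAAAAAAAAAAAAAAAAAAAAAAAAAAAAAAAAAAAAAAAAAAAAAAAAAAAAA  (len 3071)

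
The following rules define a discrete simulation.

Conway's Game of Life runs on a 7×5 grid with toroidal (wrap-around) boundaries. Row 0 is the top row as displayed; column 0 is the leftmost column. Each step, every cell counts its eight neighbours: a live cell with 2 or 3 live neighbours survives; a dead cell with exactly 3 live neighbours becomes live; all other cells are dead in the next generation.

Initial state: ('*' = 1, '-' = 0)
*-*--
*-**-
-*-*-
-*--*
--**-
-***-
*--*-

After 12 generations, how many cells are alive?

step 0: *-*--
*-**-
-*-*-
-*--*
--**-
-***-
*--*-
step 1: *-*--
*--*-
-*-*-
**--*
*---*
-*---
*--*-
step 2: *-**-
*--*-
-*-*-
-***-
----*
-*---
*-*-*
step 3: *-*--
*--*-
**-*-
**-**
**-*-
-*-**
*-*-*
step 4: *-*--
*--*-
---*-
---*-
-----
-----
--*--
step 5: --***
-***-
--**-
-----
-----
-----
-*---
step 6: *---*
-*---
-*-*-
-----
-----
-----
--**-
step 7: *****
-**-*
--*--
-----
-----
-----
---**
step 8: -----
----*
-***-
-----
-----
-----
-*---
step 9: -----
--**-
--**-
--*--
-----
-----
-----
step 10: -----
--**-
-*---
--**-
-----
-----
-----
step 11: -----
--*--
-*---
--*--
-----
-----
-----
step 12: -----
-----
-**--
-----
-----
-----
-----

2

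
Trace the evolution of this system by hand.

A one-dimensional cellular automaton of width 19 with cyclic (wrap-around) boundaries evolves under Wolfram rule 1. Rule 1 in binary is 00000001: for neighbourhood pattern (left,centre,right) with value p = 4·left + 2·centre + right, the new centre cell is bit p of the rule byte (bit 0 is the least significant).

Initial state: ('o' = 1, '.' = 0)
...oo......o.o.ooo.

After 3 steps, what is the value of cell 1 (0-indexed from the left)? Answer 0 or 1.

t=0: ...oo......o.o.ooo.
t=1: oo....oooo.........
t=2: ...oo......ooooooo.
t=3: oo....oooo.........

1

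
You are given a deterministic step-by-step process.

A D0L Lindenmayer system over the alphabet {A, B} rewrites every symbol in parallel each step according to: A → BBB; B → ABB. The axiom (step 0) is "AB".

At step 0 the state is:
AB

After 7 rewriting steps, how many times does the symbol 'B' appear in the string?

3281

t=0: AB
t=1: BBBABB
t=2: ABBABBABBBBBABBABB
t=3: BBBABBABBBBBABBABBBBBABBABBABBABBABBBBBABBABBBBBABBABB
t=4: ABBABBABBBBBABBABBBBBABBABBABBABBABBBBBABBABBBBBABBABBABBA…BABBABBABBABBBBBABBABBBBBABBABBABBABBABBBBBABBABBBBBABBABB  (len 162)
t=5: BBBABBABBBBBABBABBBBBABBABBABBABBABBBBBABBABBBBBABBABBABBA…BABBABBABBABBBBBABBABBBBBABBABBABBABBABBBBBABBABBBBBABBABB  (len 486)
t=6: ABBABBABBBBBABBABBBBBABBABBABBABBABBBBBABBABBBBBABBABBABBA…BABBABBABBABBBBBABBABBBBBABBABBABBABBABBBBBABBABBBBBABBABB  (len 1458)
t=7: BBBABBABBBBBABBABBBBBABBABBABBABBABBBBBABBABBBBBABBABBABBA…BABBABBABBABBBBBABBABBBBBABBABBABBABBABBBBBABBABBBBBABBABB  (len 4374)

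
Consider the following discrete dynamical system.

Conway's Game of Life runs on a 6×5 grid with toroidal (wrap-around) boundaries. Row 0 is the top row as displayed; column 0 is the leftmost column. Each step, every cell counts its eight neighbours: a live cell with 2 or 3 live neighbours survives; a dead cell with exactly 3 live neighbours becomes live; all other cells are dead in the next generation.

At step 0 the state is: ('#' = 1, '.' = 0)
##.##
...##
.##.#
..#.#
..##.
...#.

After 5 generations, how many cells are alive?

t=0: ##.##
...##
.##.#
..#.#
..##.
...#.
t=1: #....
.....
.##.#
#...#
..#.#
##...
t=2: ##...
##...
.#.##
..#.#
...##
##..#
t=3: ..#..
.....
.#.##
..#..
.##..
.###.
t=4: .###.
..##.
..##.
#....
.....
...#.
t=5: .#..#
....#
.####
.....
.....
...#.

8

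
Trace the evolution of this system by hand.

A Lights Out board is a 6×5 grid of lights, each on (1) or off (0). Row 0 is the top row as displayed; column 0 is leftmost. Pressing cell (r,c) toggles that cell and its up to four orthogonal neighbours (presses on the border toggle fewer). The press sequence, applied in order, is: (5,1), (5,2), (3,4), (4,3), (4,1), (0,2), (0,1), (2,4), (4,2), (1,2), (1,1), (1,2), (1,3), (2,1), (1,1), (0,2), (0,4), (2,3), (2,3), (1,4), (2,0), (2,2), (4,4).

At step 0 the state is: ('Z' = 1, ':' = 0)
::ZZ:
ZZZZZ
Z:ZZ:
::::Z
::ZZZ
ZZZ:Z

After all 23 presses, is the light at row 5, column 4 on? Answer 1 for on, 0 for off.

k=0  ::ZZ:
ZZZZZ
Z:ZZ:
::::Z
::ZZZ
ZZZ:Z
k=1  ::ZZ:
ZZZZZ
Z:ZZ:
::::Z
:ZZZZ
::::Z
k=2  ::ZZ:
ZZZZZ
Z:ZZ:
::::Z
:Z:ZZ
:ZZZZ
k=3  ::ZZ:
ZZZZZ
Z:ZZZ
:::Z:
:Z:Z:
:ZZZZ
k=4  ::ZZ:
ZZZZZ
Z:ZZZ
:::::
:ZZ:Z
:ZZ:Z
k=5  ::ZZ:
ZZZZZ
Z:ZZZ
:Z:::
Z:::Z
::Z:Z
k=6  :Z:::
ZZ:ZZ
Z:ZZZ
:Z:::
Z:::Z
::Z:Z
k=7  Z:Z::
Z::ZZ
Z:ZZZ
:Z:::
Z:::Z
::Z:Z
k=8  Z:Z::
Z::Z:
Z:Z::
:Z::Z
Z:::Z
::Z:Z
k=9  Z:Z::
Z::Z:
Z:Z::
:ZZ:Z
ZZZZZ
::::Z
k=10  Z::::
ZZZ::
Z::::
:ZZ:Z
ZZZZZ
::::Z
k=11  ZZ:::
:::::
ZZ:::
:ZZ:Z
ZZZZZ
::::Z
k=12  ZZZ::
:ZZZ:
ZZZ::
:ZZ:Z
ZZZZZ
::::Z
k=13  ZZZZ:
:Z::Z
ZZZZ:
:ZZ:Z
ZZZZZ
::::Z
k=14  ZZZZ:
::::Z
:::Z:
::Z:Z
ZZZZZ
::::Z
k=15  Z:ZZ:
ZZZ:Z
:Z:Z:
::Z:Z
ZZZZZ
::::Z
k=16  ZZ:::
ZZ::Z
:Z:Z:
::Z:Z
ZZZZZ
::::Z
k=17  ZZ:ZZ
ZZ:::
:Z:Z:
::Z:Z
ZZZZZ
::::Z
k=18  ZZ:ZZ
ZZ:Z:
:ZZ:Z
::ZZZ
ZZZZZ
::::Z
k=19  ZZ:ZZ
ZZ:::
:Z:Z:
::Z:Z
ZZZZZ
::::Z
k=20  ZZ:Z:
ZZ:ZZ
:Z:ZZ
::Z:Z
ZZZZZ
::::Z
k=21  ZZ:Z:
:Z:ZZ
Z::ZZ
Z:Z:Z
ZZZZZ
::::Z
k=22  ZZ:Z:
:ZZZZ
ZZZ:Z
Z:::Z
ZZZZZ
::::Z
k=23  ZZ:Z:
:ZZZZ
ZZZ:Z
Z::::
ZZZ::
:::::

0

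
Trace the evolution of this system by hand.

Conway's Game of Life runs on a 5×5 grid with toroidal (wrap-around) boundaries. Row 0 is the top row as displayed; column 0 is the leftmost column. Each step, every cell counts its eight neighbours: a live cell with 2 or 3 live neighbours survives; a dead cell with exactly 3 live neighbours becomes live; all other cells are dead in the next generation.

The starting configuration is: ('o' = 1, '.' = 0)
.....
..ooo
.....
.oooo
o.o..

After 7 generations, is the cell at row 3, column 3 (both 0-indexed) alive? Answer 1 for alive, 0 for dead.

t=0: .....
..ooo
.....
.oooo
o.o..
t=1: .oo.o
...o.
oo...
ooooo
o.o.o
t=2: .oo.o
...oo
.....
.....
.....
t=3: o.o.o
o.ooo
.....
.....
.....
t=4: o.o..
o.o..
...oo
.....
.....
t=5: .....
o.o..
...oo
.....
.....
t=6: .....
...oo
...oo
.....
.....
t=7: .....
...oo
...oo
.....
.....

0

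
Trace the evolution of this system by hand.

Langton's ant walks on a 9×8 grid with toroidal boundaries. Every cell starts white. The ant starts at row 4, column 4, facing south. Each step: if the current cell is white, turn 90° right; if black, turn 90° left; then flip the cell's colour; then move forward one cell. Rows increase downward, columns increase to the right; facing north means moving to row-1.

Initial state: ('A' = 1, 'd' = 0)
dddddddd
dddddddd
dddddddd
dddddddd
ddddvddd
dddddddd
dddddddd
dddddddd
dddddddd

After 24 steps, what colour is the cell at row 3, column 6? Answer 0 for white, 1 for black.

1

gen 0: dddddddd
dddddddd
dddddddd
dddddddd
ddddvddd
dddddddd
dddddddd
dddddddd
dddddddd
gen 1: dddddddd
dddddddd
dddddddd
dddddddd
ddd<Addd
dddddddd
dddddddd
dddddddd
dddddddd
gen 2: dddddddd
dddddddd
dddddddd
ddd^dddd
dddAAddd
dddddddd
dddddddd
dddddddd
dddddddd
gen 3: dddddddd
dddddddd
dddddddd
dddA>ddd
dddAAddd
dddddddd
dddddddd
dddddddd
dddddddd
gen 4: dddddddd
dddddddd
dddddddd
dddAAddd
dddAvddd
dddddddd
dddddddd
dddddddd
dddddddd
gen 5: dddddddd
dddddddd
dddddddd
dddAAddd
dddAd>dd
dddddddd
dddddddd
dddddddd
dddddddd
gen 6: dddddddd
dddddddd
dddddddd
dddAAddd
dddAdAdd
dddddvdd
dddddddd
dddddddd
dddddddd
gen 7: dddddddd
dddddddd
dddddddd
dddAAddd
dddAdAdd
dddd<Add
dddddddd
dddddddd
dddddddd
gen 8: dddddddd
dddddddd
dddddddd
dddAAddd
dddA^Add
ddddAAdd
dddddddd
dddddddd
dddddddd
gen 9: dddddddd
dddddddd
dddddddd
dddAAddd
dddAA>dd
ddddAAdd
dddddddd
dddddddd
dddddddd
gen 10: dddddddd
dddddddd
dddddddd
dddAA^dd
dddAAddd
ddddAAdd
dddddddd
dddddddd
dddddddd
gen 11: dddddddd
dddddddd
dddddddd
dddAAA>d
dddAAddd
ddddAAdd
dddddddd
dddddddd
dddddddd
gen 12: dddddddd
dddddddd
dddddddd
dddAAAAd
dddAAdvd
ddddAAdd
dddddddd
dddddddd
dddddddd
gen 13: dddddddd
dddddddd
dddddddd
dddAAAAd
dddAA<Ad
ddddAAdd
dddddddd
dddddddd
dddddddd
gen 14: dddddddd
dddddddd
dddddddd
dddAA^Ad
dddAAAAd
ddddAAdd
dddddddd
dddddddd
dddddddd
gen 15: dddddddd
dddddddd
dddddddd
dddA<dAd
dddAAAAd
ddddAAdd
dddddddd
dddddddd
dddddddd
gen 16: dddddddd
dddddddd
dddddddd
dddAddAd
dddAvAAd
ddddAAdd
dddddddd
dddddddd
dddddddd
gen 17: dddddddd
dddddddd
dddddddd
dddAddAd
dddAd>Ad
ddddAAdd
dddddddd
dddddddd
dddddddd
gen 18: dddddddd
dddddddd
dddddddd
dddAd^Ad
dddAddAd
ddddAAdd
dddddddd
dddddddd
dddddddd
gen 19: dddddddd
dddddddd
dddddddd
dddAdA>d
dddAddAd
ddddAAdd
dddddddd
dddddddd
dddddddd
gen 20: dddddddd
dddddddd
dddddd^d
dddAdAdd
dddAddAd
ddddAAdd
dddddddd
dddddddd
dddddddd
gen 21: dddddddd
dddddddd
ddddddA>
dddAdAdd
dddAddAd
ddddAAdd
dddddddd
dddddddd
dddddddd
gen 22: dddddddd
dddddddd
ddddddAA
dddAdAdv
dddAddAd
ddddAAdd
dddddddd
dddddddd
dddddddd
gen 23: dddddddd
dddddddd
ddddddAA
dddAdA<A
dddAddAd
ddddAAdd
dddddddd
dddddddd
dddddddd
gen 24: dddddddd
dddddddd
dddddd^A
dddAdAAA
dddAddAd
ddddAAdd
dddddddd
dddddddd
dddddddd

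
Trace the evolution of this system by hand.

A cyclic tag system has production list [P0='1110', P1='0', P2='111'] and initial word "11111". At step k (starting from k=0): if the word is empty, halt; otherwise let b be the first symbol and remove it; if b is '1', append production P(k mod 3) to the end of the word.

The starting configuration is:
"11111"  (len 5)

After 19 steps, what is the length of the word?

t=0: "11111"  (len 5)
t=1: "11111110"  (len 8)
t=2: "11111100"  (len 8)
t=3: "1111100111"  (len 10)
t=4: "1111001111110"  (len 13)
t=5: "1110011111100"  (len 13)
t=6: "110011111100111"  (len 15)
t=7: "100111111001111110"  (len 18)
t=8: "001111110011111100"  (len 18)
t=9: "01111110011111100"  (len 17)
t=10: "1111110011111100"  (len 16)
t=11: "1111100111111000"  (len 16)
t=12: "111100111111000111"  (len 18)
t=13: "111001111110001111110"  (len 21)
t=14: "110011111100011111100"  (len 21)
t=15: "10011111100011111100111"  (len 23)
t=16: "00111111000111111001111110"  (len 26)
t=17: "0111111000111111001111110"  (len 25)
t=18: "111111000111111001111110"  (len 24)
t=19: "111110001111110011111101110"  (len 27)

27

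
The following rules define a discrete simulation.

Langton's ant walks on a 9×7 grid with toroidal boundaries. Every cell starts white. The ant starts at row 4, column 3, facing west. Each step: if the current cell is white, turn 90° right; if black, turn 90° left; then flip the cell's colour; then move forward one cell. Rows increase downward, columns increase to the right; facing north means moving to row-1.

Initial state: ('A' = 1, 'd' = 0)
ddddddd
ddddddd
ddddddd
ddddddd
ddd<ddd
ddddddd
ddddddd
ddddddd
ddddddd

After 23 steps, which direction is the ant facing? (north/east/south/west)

gen 0: ddddddd
ddddddd
ddddddd
ddddddd
ddd<ddd
ddddddd
ddddddd
ddddddd
ddddddd
gen 1: ddddddd
ddddddd
ddddddd
ddd^ddd
dddAddd
ddddddd
ddddddd
ddddddd
ddddddd
gen 2: ddddddd
ddddddd
ddddddd
dddA>dd
dddAddd
ddddddd
ddddddd
ddddddd
ddddddd
gen 3: ddddddd
ddddddd
ddddddd
dddAAdd
dddAvdd
ddddddd
ddddddd
ddddddd
ddddddd
gen 4: ddddddd
ddddddd
ddddddd
dddAAdd
ddd<Add
ddddddd
ddddddd
ddddddd
ddddddd
gen 5: ddddddd
ddddddd
ddddddd
dddAAdd
ddddAdd
dddvddd
ddddddd
ddddddd
ddddddd
gen 6: ddddddd
ddddddd
ddddddd
dddAAdd
ddddAdd
dd<Addd
ddddddd
ddddddd
ddddddd
gen 7: ddddddd
ddddddd
ddddddd
dddAAdd
dd^dAdd
ddAAddd
ddddddd
ddddddd
ddddddd
gen 8: ddddddd
ddddddd
ddddddd
dddAAdd
ddA>Add
ddAAddd
ddddddd
ddddddd
ddddddd
gen 9: ddddddd
ddddddd
ddddddd
dddAAdd
ddAAAdd
ddAvddd
ddddddd
ddddddd
ddddddd
gen 10: ddddddd
ddddddd
ddddddd
dddAAdd
ddAAAdd
ddAd>dd
ddddddd
ddddddd
ddddddd
gen 11: ddddddd
ddddddd
ddddddd
dddAAdd
ddAAAdd
ddAdAdd
ddddvdd
ddddddd
ddddddd
gen 12: ddddddd
ddddddd
ddddddd
dddAAdd
ddAAAdd
ddAdAdd
ddd<Add
ddddddd
ddddddd
gen 13: ddddddd
ddddddd
ddddddd
dddAAdd
ddAAAdd
ddA^Add
dddAAdd
ddddddd
ddddddd
gen 14: ddddddd
ddddddd
ddddddd
dddAAdd
ddAAAdd
ddAA>dd
dddAAdd
ddddddd
ddddddd
gen 15: ddddddd
ddddddd
ddddddd
dddAAdd
ddAA^dd
ddAAddd
dddAAdd
ddddddd
ddddddd
gen 16: ddddddd
ddddddd
ddddddd
dddAAdd
ddA<ddd
ddAAddd
dddAAdd
ddddddd
ddddddd
gen 17: ddddddd
ddddddd
ddddddd
dddAAdd
ddAdddd
ddAvddd
dddAAdd
ddddddd
ddddddd
gen 18: ddddddd
ddddddd
ddddddd
dddAAdd
ddAdddd
ddAd>dd
dddAAdd
ddddddd
ddddddd
gen 19: ddddddd
ddddddd
ddddddd
dddAAdd
ddAdddd
ddAdAdd
dddAvdd
ddddddd
ddddddd
gen 20: ddddddd
ddddddd
ddddddd
dddAAdd
ddAdddd
ddAdAdd
dddAd>d
ddddddd
ddddddd
gen 21: ddddddd
ddddddd
ddddddd
dddAAdd
ddAdddd
ddAdAdd
dddAdAd
dddddvd
ddddddd
gen 22: ddddddd
ddddddd
ddddddd
dddAAdd
ddAdddd
ddAdAdd
dddAdAd
dddd<Ad
ddddddd
gen 23: ddddddd
ddddddd
ddddddd
dddAAdd
ddAdddd
ddAdAdd
dddA^Ad
ddddAAd
ddddddd

north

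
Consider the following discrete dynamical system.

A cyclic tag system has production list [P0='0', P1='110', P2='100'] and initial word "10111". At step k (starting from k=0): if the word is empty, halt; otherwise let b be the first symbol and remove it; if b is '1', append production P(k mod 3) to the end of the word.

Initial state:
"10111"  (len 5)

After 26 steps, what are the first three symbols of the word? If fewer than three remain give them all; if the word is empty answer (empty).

step 0: "10111"  (len 5)
step 1: "01110"  (len 5)
step 2: "1110"  (len 4)
step 3: "110100"  (len 6)
step 4: "101000"  (len 6)
step 5: "01000110"  (len 8)
step 6: "1000110"  (len 7)
step 7: "0001100"  (len 7)
step 8: "001100"  (len 6)
step 9: "01100"  (len 5)
step 10: "1100"  (len 4)
step 11: "100110"  (len 6)
step 12: "00110100"  (len 8)
step 13: "0110100"  (len 7)
step 14: "110100"  (len 6)
step 15: "10100100"  (len 8)
step 16: "01001000"  (len 8)
step 17: "1001000"  (len 7)
step 18: "001000100"  (len 9)
step 19: "01000100"  (len 8)
step 20: "1000100"  (len 7)
step 21: "000100100"  (len 9)
step 22: "00100100"  (len 8)
step 23: "0100100"  (len 7)
step 24: "100100"  (len 6)
step 25: "001000"  (len 6)
step 26: "01000"  (len 5)

010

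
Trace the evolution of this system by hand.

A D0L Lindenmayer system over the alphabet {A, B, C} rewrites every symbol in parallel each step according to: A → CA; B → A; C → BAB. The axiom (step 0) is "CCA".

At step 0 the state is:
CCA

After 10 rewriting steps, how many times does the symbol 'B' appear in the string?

880

gen 0: CCA
gen 1: BABBABCA
gen 2: ACAAACAABABCA
gen 3: CABABCACACABABCACAACAABABCA
gen 4: BABCAACAABABCABABCABABCAACAABABCABABCACABABCACAACAABABCA
gen 5: ACAABABCACABABCACAACAABABCAACAABABCAACAABABCACABABCACAACAABABCAACAABABCABABCAACAABABCABABCACABABCACAACAABABCA
gen 6: CABABCACAACAABABCABABCAACAABABCABABCACABABCACAACAABABCACAB…ACAACAABABCAACAABABCABABCAACAABABCABABCACABABCACAACAABABCA  (len 219)
gen 7: BABCAACAABABCABABCACABABCACAACAABABCAACAABABCACABABCACAACA…ACAACAABABCAACAABABCABABCAACAABABCABABCACABABCACAACAABABCA  (len 440)
gen 8: ACAABABCACABABCACAACAABABCAACAABABCABABCAACAABABCABABCACAB…ACAACAABABCAACAABABCABABCAACAABABCABABCACABABCACAACAABABCA  (len 877)
gen 9: CABABCACAACAABABCABABCAACAABABCABABCACABABCACAACAABABCACAB…ACAACAABABCAACAABABCABABCAACAABABCABABCACABABCACAACAABABCA  (len 1755)
gen 10: BABCAACAABABCABABCACABABCACAACAABABCAACAABABCACABABCACAACA…ACAACAABABCAACAABABCABABCAACAABABCABABCACABABCACAACAABABCA  (len 3512)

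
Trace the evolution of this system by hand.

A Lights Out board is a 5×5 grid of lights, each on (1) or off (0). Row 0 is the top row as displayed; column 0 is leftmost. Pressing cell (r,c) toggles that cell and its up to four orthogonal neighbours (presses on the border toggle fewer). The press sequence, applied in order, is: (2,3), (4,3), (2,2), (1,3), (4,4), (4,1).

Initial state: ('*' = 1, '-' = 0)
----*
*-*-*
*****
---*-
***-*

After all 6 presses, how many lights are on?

step 0: ----*
*-*-*
*****
---*-
***-*
step 1: ----*
*-***
**---
-----
***-*
step 2: ----*
*-***
**---
---*-
**-*-
step 3: ----*
*--**
*-**-
--**-
**-*-
step 4: ---**
*-*--
*-*--
--**-
**-*-
step 5: ---**
*-*--
*-*--
--***
**--*
step 6: ---**
*-*--
*-*--
-****
--*-*

12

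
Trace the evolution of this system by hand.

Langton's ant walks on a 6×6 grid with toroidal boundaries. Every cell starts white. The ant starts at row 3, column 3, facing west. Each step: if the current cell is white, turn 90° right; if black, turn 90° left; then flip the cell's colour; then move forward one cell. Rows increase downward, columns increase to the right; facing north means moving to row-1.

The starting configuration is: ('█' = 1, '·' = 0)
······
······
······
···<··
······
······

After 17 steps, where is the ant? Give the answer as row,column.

step 0: ······
······
······
···<··
······
······
step 1: ······
······
···^··
···█··
······
······
step 2: ······
······
···█>·
···█··
······
······
step 3: ······
······
···██·
···█v·
······
······
step 4: ······
······
···██·
···<█·
······
······
step 5: ······
······
···██·
····█·
···v··
······
step 6: ······
······
···██·
····█·
··<█··
······
step 7: ······
······
···██·
··^·█·
··██··
······
step 8: ······
······
···██·
··█>█·
··██··
······
step 9: ······
······
···██·
··███·
··█v··
······
step 10: ······
······
···██·
··███·
··█·>·
······
step 11: ······
······
···██·
··███·
··█·█·
····v·
step 12: ······
······
···██·
··███·
··█·█·
···<█·
step 13: ······
······
···██·
··███·
··█^█·
···██·
step 14: ······
······
···██·
··███·
··██>·
···██·
step 15: ······
······
···██·
··██^·
··██··
···██·
step 16: ······
······
···██·
··█<··
··██··
···██·
step 17: ······
······
···██·
··█···
··█v··
···██·

4,3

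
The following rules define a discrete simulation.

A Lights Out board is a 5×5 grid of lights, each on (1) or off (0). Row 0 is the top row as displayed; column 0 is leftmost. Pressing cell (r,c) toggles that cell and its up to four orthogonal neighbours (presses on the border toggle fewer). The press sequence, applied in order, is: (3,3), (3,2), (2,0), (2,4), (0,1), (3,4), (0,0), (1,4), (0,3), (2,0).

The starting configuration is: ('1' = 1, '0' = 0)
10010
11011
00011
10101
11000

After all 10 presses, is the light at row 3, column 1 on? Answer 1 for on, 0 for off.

k=0  10010
11011
00011
10101
11000
k=1  10010
11011
00001
10010
11010
k=2  10010
11011
00101
11100
11110
k=3  10010
01011
11101
01100
11110
k=4  10010
01010
11110
01101
11110
k=5  01110
00010
11110
01101
11110
k=6  01110
00010
11111
01110
11111
k=7  10110
10010
11111
01110
11111
k=8  10111
10001
11110
01110
11111
k=9  10000
10011
11110
01110
11111
k=10  10000
00011
00110
11110
11111

1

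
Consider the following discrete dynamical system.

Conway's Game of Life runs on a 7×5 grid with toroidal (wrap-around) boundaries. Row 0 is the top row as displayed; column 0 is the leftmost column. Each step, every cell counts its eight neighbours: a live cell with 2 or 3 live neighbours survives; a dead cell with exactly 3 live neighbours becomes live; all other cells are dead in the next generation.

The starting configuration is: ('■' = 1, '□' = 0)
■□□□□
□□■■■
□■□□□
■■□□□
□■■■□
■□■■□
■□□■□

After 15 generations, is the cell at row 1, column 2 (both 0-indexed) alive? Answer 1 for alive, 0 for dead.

t=0: ■□□□□
□□■■■
□■□□□
■■□□□
□■■■□
■□■■□
■□□■□
t=1: ■■■□□
■■■■■
□■□■■
■□□□□
□□□■□
■□□□□
■□■■□
t=2: □□□□□
□□□□□
□□□□□
■□■■□
□□□□■
□■■■□
■□■■□
t=3: □□□□□
□□□□□
□□□□□
□□□■■
■□□□■
■■□□□
□□□■■
t=4: □□□□□
□□□□□
□□□□□
■□□■■
□■□■□
□■□■□
■□□□■
t=5: □□□□□
□□□□□
□□□□■
■□■■■
□■□■□
□■□■□
■□□□■
t=6: □□□□□
□□□□□
■□□□■
■■■□□
□■□□□
□■□■□
■□□□■
t=7: □□□□□
□□□□□
■□□□■
□□■□■
□□□□□
□■■□■
■□□□■
t=8: □□□□□
□□□□□
■□□■■
■□□■■
■■■□□
□■□■■
■■□■■
t=9: ■□□□■
□□□□■
■□□■□
□□□□□
□□□□□
□□□□□
□■□■□
t=10: ■□□■■
□□□■□
□□□□■
□□□□□
□□□□□
□□□□□
■□□□■
t=11: ■□□■□
■□□■□
□□□□□
□□□□□
□□□□□
□□□□□
■□□■□
t=12: ■■■■□
□□□□□
□□□□□
□□□□□
□□□□□
□□□□□
□□□□□
t=13: □■■□□
□■■□□
□□□□□
□□□□□
□□□□□
□□□□□
□■■□□
t=14: ■□□■□
□■■□□
□□□□□
□□□□□
□□□□□
□□□□□
□■■□□
t=15: ■□□■□
□■■□□
□□□□□
□□□□□
□□□□□
□□□□□
□■■□□

1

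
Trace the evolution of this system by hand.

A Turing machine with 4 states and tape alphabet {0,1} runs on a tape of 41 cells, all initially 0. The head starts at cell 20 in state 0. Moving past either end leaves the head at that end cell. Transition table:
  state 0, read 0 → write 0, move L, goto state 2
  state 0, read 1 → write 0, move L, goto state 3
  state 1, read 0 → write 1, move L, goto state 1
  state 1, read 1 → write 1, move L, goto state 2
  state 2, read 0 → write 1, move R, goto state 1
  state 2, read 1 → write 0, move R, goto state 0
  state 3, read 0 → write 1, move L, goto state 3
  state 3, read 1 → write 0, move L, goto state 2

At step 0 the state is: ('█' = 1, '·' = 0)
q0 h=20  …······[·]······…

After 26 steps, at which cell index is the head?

0

t=0: q0 h=20  …······[·]······…
t=1: q2 h=19  …······[·]······…
t=2: q1 h=20  …·····█[·]······…
t=3: q1 h=19  …······[█]█·····…
t=4: q2 h=18  …······[·]██····…
t=5: q1 h=19  …·····█[█]█·····…
t=6: q2 h=18  …······[█]██····…
t=7: q0 h=19  …······[█]█·····…
t=8: q3 h=18  …······[·]·█····…
t=9: q3 h=17  …······[·]█·█···…
t=10: q3 h=16  …······[·]██·█··…
t=11: q3 h=15  …······[·]███·█·…
t=12: q3 h=14  …······[·]████·█…
t=13: q3 h=13  …······[·]█████·…
t=14: q3 h=12  …······[·]██████…
t=15: q3 h=11  …······[·]██████…
t=16: q3 h=10  …······[·]██████…
t=17: q3 h= 9  …······[·]██████…
t=18: q3 h= 8  …······[·]██████…
t=19: q3 h= 7  …······[·]██████…
t=20: q3 h= 6  |······[·]██████…
t=21: q3 h= 5  |·····[·]██████…
t=22: q3 h= 4  |····[·]██████…
t=23: q3 h= 3  |···[·]██████…
t=24: q3 h= 2  |··[·]██████…
t=25: q3 h= 1  |·[·]██████…
t=26: q3 h= 0  |[·]██████…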